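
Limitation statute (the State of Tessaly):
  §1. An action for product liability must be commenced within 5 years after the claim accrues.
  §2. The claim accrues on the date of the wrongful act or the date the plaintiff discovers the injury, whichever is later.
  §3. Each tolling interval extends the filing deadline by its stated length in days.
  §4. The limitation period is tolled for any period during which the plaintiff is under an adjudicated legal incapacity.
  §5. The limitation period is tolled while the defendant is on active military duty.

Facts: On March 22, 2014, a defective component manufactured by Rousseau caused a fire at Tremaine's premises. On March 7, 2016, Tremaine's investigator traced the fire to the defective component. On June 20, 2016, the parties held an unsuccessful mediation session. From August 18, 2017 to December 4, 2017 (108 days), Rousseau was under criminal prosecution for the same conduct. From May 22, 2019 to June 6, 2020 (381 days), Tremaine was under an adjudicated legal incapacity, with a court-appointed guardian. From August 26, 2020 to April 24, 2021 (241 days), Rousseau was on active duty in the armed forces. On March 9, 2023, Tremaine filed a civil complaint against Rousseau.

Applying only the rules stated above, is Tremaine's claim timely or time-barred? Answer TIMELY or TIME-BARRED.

TIME-BARRED

Because discovery on March 7, 2016 post-dates the March 22, 2014 act, accrual under the later-of rule falls on March 7, 2016.
The untolled deadline — 5 years after March 7, 2016 — is March 7, 2021.
The plaintiff's legal incapacity from May 22, 2019 to June 6, 2020 tolled the period for 381 days, extending the deadline to March 23, 2022.
Because the defendant's active military service ran from August 26, 2020 to April 24, 2021, the deadline is extended by 241 days to November 19, 2022.
The pending criminal prosecution from August 18, 2017 to December 4, 2017 does not toll the period, because no stated rule makes a criminal prosecution a tolling event.
Nothing else in the chronology tolls or restarts the period.
The March 9, 2023 filing falls after the November 19, 2022 deadline; the claim is time-barred.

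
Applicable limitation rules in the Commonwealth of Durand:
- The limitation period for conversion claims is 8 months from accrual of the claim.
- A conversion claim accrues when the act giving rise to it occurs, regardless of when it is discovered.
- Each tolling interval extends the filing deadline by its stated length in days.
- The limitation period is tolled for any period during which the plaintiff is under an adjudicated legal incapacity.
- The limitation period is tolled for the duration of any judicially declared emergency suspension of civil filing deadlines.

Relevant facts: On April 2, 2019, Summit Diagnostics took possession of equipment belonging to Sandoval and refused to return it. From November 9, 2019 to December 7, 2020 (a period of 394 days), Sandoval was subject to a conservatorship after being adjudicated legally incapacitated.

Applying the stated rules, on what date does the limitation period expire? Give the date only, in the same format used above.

December 30, 2020

The claim accrued on April 2, 2019, when the wrongful act occurred.
The untolled deadline — 8 months after April 2, 2019 — is December 2, 2019.
Because the plaintiff's legal incapacity ran from November 9, 2019 to December 7, 2020, the deadline is extended by 394 days to December 30, 2020.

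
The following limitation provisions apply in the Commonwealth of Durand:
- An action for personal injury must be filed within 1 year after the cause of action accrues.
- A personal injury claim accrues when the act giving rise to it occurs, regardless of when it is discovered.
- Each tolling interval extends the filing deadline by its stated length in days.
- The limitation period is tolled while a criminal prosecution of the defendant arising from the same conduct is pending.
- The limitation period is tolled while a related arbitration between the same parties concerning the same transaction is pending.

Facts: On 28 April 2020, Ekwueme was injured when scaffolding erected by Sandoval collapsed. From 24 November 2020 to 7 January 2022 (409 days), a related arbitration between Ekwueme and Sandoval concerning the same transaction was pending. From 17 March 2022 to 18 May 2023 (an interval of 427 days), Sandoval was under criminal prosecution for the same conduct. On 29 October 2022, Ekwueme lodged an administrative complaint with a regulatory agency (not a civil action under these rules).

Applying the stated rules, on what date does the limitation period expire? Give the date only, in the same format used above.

12 August 2023

The limitation period began to run on 28 April 2020.
The untolled deadline — 1 year after 28 April 2020 — is 28 April 2021.
The pending related arbitration from 24 November 2020 to 7 January 2022 tolled the period for 409 days, extending the deadline to 11 June 2022.
The pending criminal prosecution from 17 March 2022 to 18 May 2023 tolled the period for 427 days, extending the deadline to 12 August 2023.
The other events in the timeline have no effect on the limitation period under the stated rules.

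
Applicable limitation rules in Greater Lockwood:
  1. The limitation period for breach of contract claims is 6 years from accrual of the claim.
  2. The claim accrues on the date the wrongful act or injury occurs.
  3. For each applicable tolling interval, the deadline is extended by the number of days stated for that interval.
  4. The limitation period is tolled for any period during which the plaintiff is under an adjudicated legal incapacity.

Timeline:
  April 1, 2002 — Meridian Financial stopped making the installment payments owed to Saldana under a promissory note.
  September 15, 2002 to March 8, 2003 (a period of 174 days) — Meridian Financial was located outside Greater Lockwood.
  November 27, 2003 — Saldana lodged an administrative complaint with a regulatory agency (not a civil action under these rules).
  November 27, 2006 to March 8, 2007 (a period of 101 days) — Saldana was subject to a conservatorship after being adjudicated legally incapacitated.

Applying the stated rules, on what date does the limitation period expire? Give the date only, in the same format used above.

July 11, 2008

The claim accrued on April 1, 2002, the date of the act.
6 years from April 1, 2002 is April 1, 2008.
The plaintiff's legal incapacity from November 27, 2006 to March 8, 2007 tolled the period for 101 days, extending the deadline to July 11, 2008.
No stated provision tolls the period for the defendant's absence, so the interval from September 15, 2002 to March 8, 2003 has no effect on the deadline.
Nothing else in the chronology tolls or restarts the period.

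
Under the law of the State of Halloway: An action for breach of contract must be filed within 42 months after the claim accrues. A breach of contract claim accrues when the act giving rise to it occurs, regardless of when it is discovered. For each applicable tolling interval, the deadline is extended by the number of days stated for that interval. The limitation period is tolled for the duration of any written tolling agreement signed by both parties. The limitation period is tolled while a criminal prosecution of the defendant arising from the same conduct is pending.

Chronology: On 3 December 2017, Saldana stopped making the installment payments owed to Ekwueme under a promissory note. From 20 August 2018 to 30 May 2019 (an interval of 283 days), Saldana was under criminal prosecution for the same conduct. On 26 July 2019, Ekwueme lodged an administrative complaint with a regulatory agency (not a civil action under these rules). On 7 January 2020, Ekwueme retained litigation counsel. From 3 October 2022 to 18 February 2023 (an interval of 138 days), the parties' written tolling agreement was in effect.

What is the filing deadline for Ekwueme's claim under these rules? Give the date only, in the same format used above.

13 March 2022

The claim accrued on 3 December 2017, the date of the act.
42 months from 3 December 2017 is 3 June 2021.
The pending criminal prosecution from 20 August 2018 to 30 May 2019 tolled the period for 283 days, extending the deadline to 13 March 2022.
The written tolling agreement from 3 October 2022 to 18 February 2023 began after the period had already run on 13 March 2022, so it has no tolling effect.
Nothing else in the chronology tolls or restarts the period.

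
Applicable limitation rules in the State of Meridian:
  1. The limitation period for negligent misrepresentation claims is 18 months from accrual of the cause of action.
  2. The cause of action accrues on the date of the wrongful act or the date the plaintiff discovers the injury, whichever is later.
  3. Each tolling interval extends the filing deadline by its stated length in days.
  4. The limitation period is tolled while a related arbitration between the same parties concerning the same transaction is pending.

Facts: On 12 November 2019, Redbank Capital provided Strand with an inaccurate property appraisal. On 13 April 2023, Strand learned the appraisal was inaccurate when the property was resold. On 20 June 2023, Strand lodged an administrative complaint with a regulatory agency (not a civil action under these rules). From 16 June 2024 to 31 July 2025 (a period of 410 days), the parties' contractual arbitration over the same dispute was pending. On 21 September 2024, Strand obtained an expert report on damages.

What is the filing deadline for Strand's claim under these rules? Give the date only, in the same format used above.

Because discovery on 13 April 2023 post-dates the 12 November 2019 act, accrual under the later-of rule falls on 13 April 2023.
18 months from 13 April 2023 is 13 October 2024.
The pending related arbitration from 16 June 2024 to 31 July 2025 tolled the period for 410 days, extending the deadline to 27 November 2025.
Nothing else in the chronology tolls or restarts the period.

27 November 2025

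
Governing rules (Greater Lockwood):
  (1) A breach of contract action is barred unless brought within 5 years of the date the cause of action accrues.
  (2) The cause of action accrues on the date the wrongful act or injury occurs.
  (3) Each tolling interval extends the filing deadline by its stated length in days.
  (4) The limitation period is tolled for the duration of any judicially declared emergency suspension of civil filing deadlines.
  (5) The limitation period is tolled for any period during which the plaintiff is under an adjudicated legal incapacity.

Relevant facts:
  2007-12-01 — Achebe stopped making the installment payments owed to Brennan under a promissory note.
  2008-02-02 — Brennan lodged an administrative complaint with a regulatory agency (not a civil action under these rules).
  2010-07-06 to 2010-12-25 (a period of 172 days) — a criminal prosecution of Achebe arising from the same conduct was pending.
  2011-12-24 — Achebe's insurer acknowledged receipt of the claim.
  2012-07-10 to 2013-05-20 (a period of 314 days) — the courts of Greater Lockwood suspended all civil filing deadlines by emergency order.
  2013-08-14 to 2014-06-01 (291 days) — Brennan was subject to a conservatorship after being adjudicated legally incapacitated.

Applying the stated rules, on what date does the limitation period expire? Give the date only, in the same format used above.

2014-07-29

The claim accrued on 2007-12-01, when the wrongful act occurred.
Adding the 5 years base period to 2007-12-01 gives a deadline of 2012-12-01, before any tolling.
The period was tolled for 314 days by the emergency suspension of filing deadlines (2012-07-10 to 2013-05-20), pushing the deadline to 2013-10-11.
Because the plaintiff's legal incapacity ran from 2013-08-14 to 2014-06-01, the deadline is extended by 291 days to 2014-07-29.
Although a criminal prosecution ran from 2010-07-06 to 2010-12-25, the stated rules do not make that a tolling event, so it is disregarded.
Nothing else in the chronology tolls or restarts the period.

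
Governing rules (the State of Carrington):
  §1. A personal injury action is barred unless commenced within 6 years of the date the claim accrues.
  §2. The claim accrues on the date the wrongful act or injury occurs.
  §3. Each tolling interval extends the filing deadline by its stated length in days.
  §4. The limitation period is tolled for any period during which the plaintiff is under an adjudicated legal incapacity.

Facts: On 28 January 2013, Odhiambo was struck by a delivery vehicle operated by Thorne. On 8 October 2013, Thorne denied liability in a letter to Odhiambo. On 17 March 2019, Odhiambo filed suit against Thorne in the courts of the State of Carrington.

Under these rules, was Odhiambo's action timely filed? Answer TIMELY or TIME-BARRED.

TIME-BARRED

The limitation period began to run on 28 January 2013.
Adding the 6 years base period to 28 January 2013 gives a deadline of 28 January 2019, before any tolling.
Nothing else in the chronology tolls or restarts the period.
Filing on 17 March 2019 missed the 28 January 2019 deadline — the action is time-barred.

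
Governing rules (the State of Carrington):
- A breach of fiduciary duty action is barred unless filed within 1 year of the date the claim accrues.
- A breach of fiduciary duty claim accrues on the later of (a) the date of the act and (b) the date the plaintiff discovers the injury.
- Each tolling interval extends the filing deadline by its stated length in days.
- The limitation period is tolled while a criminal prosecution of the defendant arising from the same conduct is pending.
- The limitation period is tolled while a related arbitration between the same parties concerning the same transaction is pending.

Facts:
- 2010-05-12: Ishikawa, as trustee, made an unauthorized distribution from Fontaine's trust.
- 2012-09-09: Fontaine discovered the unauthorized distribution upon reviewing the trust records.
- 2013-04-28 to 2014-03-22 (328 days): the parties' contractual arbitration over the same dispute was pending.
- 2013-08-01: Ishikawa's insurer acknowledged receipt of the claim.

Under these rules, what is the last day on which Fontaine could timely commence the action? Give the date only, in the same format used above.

2014-08-03

The claim accrued on 2012-09-09 — the later of the 2010-05-12 act and the 2012-09-09 discovery.
The untolled deadline — 1 year after 2012-09-09 — is 2013-09-09.
Because the pending related arbitration ran from 2013-04-28 to 2014-03-22, the deadline is extended by 328 days to 2014-08-03.
Nothing else in the chronology tolls or restarts the period.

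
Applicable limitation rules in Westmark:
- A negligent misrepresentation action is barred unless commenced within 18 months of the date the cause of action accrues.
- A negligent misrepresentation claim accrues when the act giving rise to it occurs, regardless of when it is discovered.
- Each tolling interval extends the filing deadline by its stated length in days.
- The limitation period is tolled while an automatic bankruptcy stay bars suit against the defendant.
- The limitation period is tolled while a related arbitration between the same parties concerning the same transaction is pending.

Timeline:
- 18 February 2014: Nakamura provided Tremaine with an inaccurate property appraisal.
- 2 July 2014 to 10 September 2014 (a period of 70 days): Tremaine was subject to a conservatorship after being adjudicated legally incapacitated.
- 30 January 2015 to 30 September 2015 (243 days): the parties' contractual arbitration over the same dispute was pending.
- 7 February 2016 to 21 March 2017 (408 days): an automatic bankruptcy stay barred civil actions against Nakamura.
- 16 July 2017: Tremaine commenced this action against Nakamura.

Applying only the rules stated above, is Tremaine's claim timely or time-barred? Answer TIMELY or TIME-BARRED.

TIME-BARRED

The limitation period began to run on 18 February 2014.
The untolled deadline — 18 months after 18 February 2014 — is 18 August 2015.
Because the pending related arbitration ran from 30 January 2015 to 30 September 2015, the deadline is extended by 243 days to 17 April 2016.
Because the automatic bankruptcy stay ran from 7 February 2016 to 21 March 2017, the deadline is extended by 408 days to 30 May 2017.
Although the plaintiff's incapacity ran from 2 July 2014 to 10 September 2014, the stated rules do not make that a tolling event, so it is disregarded.
The 16 July 2017 filing falls after the 30 May 2017 deadline; the claim is time-barred.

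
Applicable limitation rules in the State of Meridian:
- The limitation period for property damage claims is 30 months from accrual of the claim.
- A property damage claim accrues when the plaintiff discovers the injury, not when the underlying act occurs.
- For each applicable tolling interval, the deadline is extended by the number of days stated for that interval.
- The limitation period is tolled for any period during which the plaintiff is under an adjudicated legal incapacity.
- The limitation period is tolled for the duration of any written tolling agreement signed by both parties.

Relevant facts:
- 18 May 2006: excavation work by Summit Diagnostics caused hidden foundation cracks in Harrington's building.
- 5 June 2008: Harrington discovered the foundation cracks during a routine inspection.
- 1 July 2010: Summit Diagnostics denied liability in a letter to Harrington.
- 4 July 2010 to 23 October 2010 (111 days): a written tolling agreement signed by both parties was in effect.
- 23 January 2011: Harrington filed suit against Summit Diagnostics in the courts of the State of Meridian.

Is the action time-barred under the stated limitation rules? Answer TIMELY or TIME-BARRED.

Under the discovery rule, the claim accrued on 5 June 2008, when Harrington discovered the injury — not on the 18 May 2006 date of the underlying act.
Adding the 30 months base period to 5 June 2008 gives a deadline of 5 December 2010, before any tolling.
The written tolling agreement from 4 July 2010 to 23 October 2010 tolled the period for 111 days, extending the deadline to 26 March 2011.
Nothing else in the chronology tolls or restarts the period.
Filing on 23 January 2011 beat the 26 March 2011 deadline — the action is timely.

TIMELY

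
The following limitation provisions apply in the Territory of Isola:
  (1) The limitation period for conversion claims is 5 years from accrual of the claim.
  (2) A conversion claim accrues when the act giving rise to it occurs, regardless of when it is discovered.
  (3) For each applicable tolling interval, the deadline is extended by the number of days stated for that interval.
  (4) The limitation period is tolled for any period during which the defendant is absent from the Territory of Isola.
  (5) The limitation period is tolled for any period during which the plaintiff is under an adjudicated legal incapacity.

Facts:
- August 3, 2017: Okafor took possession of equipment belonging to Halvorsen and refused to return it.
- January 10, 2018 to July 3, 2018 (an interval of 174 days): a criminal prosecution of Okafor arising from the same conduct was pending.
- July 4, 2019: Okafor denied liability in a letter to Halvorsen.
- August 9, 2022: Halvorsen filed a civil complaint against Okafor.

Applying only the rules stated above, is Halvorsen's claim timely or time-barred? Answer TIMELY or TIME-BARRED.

The claim accrued on August 3, 2017, the date of the act.
The untolled deadline — 5 years after August 3, 2017 — is August 3, 2022.
The pending criminal prosecution from January 10, 2018 to July 3, 2018 does not toll the period, because no stated rule makes a criminal prosecution a tolling event.
None of the other events listed affects the running of the period under the stated rules.
Filing on August 9, 2022 missed the August 3, 2022 deadline — the action is time-barred.

TIME-BARRED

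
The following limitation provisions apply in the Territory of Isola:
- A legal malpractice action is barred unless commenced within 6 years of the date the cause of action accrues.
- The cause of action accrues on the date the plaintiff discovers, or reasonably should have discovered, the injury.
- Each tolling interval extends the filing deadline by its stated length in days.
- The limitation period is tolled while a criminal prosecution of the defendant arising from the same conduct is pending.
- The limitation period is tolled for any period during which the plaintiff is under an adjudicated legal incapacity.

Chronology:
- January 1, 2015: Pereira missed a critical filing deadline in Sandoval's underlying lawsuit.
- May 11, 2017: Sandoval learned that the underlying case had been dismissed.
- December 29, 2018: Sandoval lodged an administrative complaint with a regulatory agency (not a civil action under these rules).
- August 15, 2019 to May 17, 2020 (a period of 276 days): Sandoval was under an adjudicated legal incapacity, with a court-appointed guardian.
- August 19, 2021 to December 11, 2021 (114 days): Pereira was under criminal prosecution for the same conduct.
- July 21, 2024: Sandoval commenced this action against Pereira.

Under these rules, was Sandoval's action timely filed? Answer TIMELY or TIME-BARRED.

Under the discovery rule, the claim accrued on May 11, 2017, when Sandoval discovered the injury — not on the January 1, 2015 date of the underlying act.
The untolled deadline — 6 years after May 11, 2017 — is May 11, 2023.
The period was tolled for 276 days by the plaintiff's legal incapacity (August 15, 2019 to May 17, 2020), pushing the deadline to February 11, 2024.
The period was tolled for 114 days by the pending criminal prosecution (August 19, 2021 to December 11, 2021), pushing the deadline to June 4, 2024.
None of the other events listed affects the running of the period under the stated rules.
Filing on July 21, 2024 missed the June 4, 2024 deadline — the action is time-barred.

TIME-BARRED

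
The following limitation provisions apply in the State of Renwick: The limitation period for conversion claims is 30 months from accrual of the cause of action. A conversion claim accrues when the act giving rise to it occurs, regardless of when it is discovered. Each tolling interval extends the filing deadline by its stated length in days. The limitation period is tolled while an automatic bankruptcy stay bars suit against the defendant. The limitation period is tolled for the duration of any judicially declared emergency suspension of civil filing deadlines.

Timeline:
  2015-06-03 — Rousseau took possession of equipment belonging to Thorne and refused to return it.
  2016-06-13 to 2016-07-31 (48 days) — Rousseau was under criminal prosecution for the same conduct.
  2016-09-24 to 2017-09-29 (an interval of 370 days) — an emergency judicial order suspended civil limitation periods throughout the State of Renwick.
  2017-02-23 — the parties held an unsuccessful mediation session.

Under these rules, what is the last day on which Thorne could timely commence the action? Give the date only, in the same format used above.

The cause of action accrued on 2015-06-03, the date of the act.
30 months from 2015-06-03 is 2017-12-03.
The emergency suspension of filing deadlines from 2016-09-24 to 2017-09-29 tolled the period for 370 days, extending the deadline to 2018-12-08.
No stated provision tolls the period for a criminal prosecution, so the interval from 2016-06-13 to 2016-07-31 has no effect on the deadline.
Nothing else in the chronology tolls or restarts the period.

2018-12-08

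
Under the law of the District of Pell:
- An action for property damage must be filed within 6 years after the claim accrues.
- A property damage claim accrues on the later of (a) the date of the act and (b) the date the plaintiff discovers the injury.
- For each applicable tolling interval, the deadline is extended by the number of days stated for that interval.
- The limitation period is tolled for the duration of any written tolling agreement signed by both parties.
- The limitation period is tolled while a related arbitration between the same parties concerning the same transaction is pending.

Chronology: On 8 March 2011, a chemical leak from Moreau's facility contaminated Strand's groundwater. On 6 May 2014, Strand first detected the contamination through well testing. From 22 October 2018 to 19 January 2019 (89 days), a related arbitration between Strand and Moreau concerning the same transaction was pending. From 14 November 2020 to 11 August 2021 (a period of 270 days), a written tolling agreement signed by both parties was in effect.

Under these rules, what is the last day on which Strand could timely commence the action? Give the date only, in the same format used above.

Taking the later of the act (8 March 2011) and discovery (6 May 2014), the claim accrued on 6 May 2014.
The untolled deadline — 6 years after 6 May 2014 — is 6 May 2020.
The period was tolled for 89 days by the pending related arbitration (22 October 2018 to 19 January 2019), pushing the deadline to 3 August 2020.
The written tolling agreement starting 14 November 2020 came too late — the period had run on 3 August 2020 — and so does not extend the deadline.

3 August 2020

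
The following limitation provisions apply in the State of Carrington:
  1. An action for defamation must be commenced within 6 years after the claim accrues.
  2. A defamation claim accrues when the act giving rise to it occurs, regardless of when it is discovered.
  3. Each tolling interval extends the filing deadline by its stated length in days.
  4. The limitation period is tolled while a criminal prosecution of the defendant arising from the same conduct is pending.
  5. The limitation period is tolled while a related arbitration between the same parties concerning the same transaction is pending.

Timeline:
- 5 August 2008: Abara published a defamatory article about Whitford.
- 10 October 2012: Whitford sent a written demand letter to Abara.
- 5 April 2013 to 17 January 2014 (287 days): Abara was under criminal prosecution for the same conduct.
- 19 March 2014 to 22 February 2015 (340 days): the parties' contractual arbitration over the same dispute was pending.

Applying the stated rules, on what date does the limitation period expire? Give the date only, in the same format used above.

The claim accrued on 5 August 2008, the date of the act.
The untolled deadline — 6 years after 5 August 2008 — is 5 August 2014.
The period was tolled for 287 days by the pending criminal prosecution (5 April 2013 to 17 January 2014), pushing the deadline to 19 May 2015.
Because the pending related arbitration ran from 19 March 2014 to 22 February 2015, the deadline is extended by 340 days to 23 April 2016.
Nothing else in the chronology tolls or restarts the period.

23 April 2016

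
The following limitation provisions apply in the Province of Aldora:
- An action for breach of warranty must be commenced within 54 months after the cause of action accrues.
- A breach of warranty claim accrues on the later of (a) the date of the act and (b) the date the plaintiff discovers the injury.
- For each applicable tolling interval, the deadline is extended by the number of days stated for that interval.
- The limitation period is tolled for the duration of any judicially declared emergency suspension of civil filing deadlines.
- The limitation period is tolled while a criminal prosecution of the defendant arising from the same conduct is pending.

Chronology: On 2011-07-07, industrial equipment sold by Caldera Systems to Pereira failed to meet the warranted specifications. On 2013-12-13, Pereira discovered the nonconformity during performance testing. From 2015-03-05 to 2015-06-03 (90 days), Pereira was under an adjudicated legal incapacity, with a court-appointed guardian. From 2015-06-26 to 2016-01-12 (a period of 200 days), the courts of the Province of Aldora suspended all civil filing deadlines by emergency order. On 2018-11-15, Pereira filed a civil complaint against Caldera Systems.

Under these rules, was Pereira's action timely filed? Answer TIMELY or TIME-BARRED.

Because discovery on 2013-12-13 post-dates the 2011-07-07 act, accrual under the later-of rule falls on 2013-12-13.
54 months from 2013-12-13 is 2018-06-13.
Because the emergency suspension of filing deadlines ran from 2015-06-26 to 2016-01-12, the deadline is extended by 200 days to 2018-12-30.
No stated provision tolls the period for the plaintiff's incapacity, so the interval from 2015-03-05 to 2015-06-03 has no effect on the deadline.
The 2018-11-15 filing precedes the 2018-12-30 deadline; the claim is timely.

TIMELY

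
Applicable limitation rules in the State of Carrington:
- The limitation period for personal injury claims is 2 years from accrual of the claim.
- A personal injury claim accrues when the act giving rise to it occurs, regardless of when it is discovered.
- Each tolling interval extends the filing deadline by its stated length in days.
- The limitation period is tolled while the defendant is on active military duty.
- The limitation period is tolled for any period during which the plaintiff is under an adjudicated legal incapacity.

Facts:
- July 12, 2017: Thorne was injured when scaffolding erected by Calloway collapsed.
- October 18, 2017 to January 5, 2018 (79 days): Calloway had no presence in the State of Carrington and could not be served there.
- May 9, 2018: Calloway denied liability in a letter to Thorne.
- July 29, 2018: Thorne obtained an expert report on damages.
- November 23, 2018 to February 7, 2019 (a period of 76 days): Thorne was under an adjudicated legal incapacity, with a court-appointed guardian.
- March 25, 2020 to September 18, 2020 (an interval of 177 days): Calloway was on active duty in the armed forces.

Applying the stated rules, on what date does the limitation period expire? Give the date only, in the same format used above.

September 26, 2019

The limitation period began to run on July 12, 2017.
The untolled deadline — 2 years after July 12, 2017 — is July 12, 2019.
Because the plaintiff's legal incapacity ran from November 23, 2018 to February 7, 2019, the deadline is extended by 76 days to September 26, 2019.
The defendant's active military service starting March 25, 2020 came too late — the period had run on September 26, 2019 — and so does not extend the deadline.
No stated provision tolls the period for the defendant's absence, so the interval from October 18, 2017 to January 5, 2018 has no effect on the deadline.
Nothing else in the chronology tolls or restarts the period.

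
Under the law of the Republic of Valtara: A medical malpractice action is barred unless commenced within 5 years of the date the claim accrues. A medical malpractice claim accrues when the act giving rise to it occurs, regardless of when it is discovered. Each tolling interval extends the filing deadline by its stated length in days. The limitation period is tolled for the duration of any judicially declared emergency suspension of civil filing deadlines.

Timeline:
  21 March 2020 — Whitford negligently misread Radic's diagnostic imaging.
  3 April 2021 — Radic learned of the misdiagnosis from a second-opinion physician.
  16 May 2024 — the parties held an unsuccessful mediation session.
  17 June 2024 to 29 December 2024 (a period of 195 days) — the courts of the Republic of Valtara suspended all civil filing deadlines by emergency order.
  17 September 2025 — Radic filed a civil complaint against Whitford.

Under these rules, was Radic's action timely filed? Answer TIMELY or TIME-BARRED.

TIMELY

Accrual is governed by the date of the act, so the period began to run on 21 March 2020; the later discovery on 3 April 2021 is irrelevant under the stated rule.
The untolled deadline — 5 years after 21 March 2020 — is 21 March 2025.
The period was tolled for 195 days by the emergency suspension of filing deadlines (17 June 2024 to 29 December 2024), pushing the deadline to 2 October 2025.
Nothing else in the chronology tolls or restarts the period.
The 17 September 2025 filing precedes the 2 October 2025 deadline; the claim is timely.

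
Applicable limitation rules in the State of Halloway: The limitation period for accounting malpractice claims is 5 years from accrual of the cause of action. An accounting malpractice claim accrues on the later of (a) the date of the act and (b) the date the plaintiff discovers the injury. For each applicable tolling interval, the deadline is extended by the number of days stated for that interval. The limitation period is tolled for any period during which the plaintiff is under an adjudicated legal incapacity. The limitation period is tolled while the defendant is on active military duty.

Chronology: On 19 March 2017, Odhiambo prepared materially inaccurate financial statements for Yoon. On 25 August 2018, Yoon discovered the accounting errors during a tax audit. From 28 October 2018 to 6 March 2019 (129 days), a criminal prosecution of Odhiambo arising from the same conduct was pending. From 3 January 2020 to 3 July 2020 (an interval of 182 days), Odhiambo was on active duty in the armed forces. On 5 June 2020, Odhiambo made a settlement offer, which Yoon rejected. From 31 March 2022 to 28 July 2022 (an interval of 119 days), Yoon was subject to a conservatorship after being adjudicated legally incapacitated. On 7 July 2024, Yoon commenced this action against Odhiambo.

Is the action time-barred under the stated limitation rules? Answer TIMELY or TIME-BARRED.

TIME-BARRED

Taking the later of the act (19 March 2017) and discovery (25 August 2018), the claim accrued on 25 August 2018.
5 years from 25 August 2018 is 25 August 2023.
Because the defendant's active military service ran from 3 January 2020 to 3 July 2020, the deadline is extended by 182 days to 23 February 2024.
The period was tolled for 119 days by the plaintiff's legal incapacity (31 March 2022 to 28 July 2022), pushing the deadline to 21 June 2024.
No stated provision tolls the period for a criminal prosecution, so the interval from 28 October 2018 to 6 March 2019 has no effect on the deadline.
The other events in the timeline have no effect on the limitation period under the stated rules.
Filing on 7 July 2024 missed the 21 June 2024 deadline — the action is time-barred.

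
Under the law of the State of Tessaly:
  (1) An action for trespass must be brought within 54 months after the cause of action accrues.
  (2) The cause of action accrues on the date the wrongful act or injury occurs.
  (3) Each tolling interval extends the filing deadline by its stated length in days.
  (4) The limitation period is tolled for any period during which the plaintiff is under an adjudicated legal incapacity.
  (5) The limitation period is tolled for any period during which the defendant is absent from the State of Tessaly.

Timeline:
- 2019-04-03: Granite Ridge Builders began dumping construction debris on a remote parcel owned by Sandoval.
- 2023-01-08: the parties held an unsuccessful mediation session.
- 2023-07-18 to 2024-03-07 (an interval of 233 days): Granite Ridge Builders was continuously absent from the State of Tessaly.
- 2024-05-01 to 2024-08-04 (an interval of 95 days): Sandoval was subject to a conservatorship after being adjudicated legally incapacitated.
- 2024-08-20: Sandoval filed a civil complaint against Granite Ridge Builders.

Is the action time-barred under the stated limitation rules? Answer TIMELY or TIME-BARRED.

TIMELY

The claim accrued on 2019-04-03, when the wrongful act occurred.
The untolled deadline — 54 months after 2019-04-03 — is 2023-10-03.
The defendant's absence from the jurisdiction from 2023-07-18 to 2024-03-07 tolled the period for 233 days, extending the deadline to 2024-05-23.
The plaintiff's legal incapacity from 2024-05-01 to 2024-08-04 tolled the period for 95 days, extending the deadline to 2024-08-26.
The other events in the timeline have no effect on the limitation period under the stated rules.
Filing on 2024-08-20 beat the 2024-08-26 deadline — the action is timely.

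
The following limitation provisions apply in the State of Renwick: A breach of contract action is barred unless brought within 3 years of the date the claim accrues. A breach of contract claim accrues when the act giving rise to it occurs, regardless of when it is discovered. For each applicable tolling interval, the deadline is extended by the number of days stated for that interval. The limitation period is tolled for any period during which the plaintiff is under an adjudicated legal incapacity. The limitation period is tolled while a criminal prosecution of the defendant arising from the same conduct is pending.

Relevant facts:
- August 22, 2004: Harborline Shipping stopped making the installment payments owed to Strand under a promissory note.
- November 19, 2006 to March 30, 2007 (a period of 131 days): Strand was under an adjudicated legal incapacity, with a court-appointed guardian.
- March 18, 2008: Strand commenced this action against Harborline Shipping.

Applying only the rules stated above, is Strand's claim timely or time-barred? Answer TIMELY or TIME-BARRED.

TIME-BARRED

The claim accrued on August 22, 2004, when the wrongful act occurred.
The untolled deadline — 3 years after August 22, 2004 — is August 22, 2007.
The period was tolled for 131 days by the plaintiff's legal incapacity (November 19, 2006 to March 30, 2007), pushing the deadline to December 31, 2007.
Strand filed on March 18, 2008, after the December 31, 2007 deadline, so the action is time-barred.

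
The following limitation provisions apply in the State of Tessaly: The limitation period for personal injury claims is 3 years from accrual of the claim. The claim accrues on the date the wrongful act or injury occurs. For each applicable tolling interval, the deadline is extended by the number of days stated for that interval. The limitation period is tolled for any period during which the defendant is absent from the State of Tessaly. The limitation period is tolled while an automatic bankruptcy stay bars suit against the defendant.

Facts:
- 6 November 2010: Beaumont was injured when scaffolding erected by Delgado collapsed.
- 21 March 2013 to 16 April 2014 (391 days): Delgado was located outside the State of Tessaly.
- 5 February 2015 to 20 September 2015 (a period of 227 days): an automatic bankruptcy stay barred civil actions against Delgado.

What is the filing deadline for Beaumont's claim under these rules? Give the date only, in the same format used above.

The limitation period began to run on 6 November 2010.
3 years from 6 November 2010 is 6 November 2013.
Because the defendant's absence from the jurisdiction ran from 21 March 2013 to 16 April 2014, the deadline is extended by 391 days to 2 December 2014.
The automatic bankruptcy stay from 5 February 2015 to 20 September 2015 began after the period had already run on 2 December 2014, so it has no tolling effect.

2 December 2014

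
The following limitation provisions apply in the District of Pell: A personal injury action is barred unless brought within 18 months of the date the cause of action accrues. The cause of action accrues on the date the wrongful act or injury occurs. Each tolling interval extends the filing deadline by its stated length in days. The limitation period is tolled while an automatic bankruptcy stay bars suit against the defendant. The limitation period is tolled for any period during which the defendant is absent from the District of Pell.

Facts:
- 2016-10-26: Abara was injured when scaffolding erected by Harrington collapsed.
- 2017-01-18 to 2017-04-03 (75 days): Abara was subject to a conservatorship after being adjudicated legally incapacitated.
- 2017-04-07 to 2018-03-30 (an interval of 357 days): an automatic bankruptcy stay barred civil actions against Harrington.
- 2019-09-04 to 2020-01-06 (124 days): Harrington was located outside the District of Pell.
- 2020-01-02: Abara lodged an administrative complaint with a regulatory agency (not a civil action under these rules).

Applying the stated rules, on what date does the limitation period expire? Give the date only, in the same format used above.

2019-04-18

The claim accrued on 2016-10-26, when the wrongful act occurred.
The untolled deadline — 18 months after 2016-10-26 — is 2018-04-26.
The automatic bankruptcy stay from 2017-04-07 to 2018-03-30 tolled the period for 357 days, extending the deadline to 2019-04-18.
The defendant's absence from the jurisdiction starting 2019-09-04 came too late — the period had run on 2019-04-18 — and so does not extend the deadline.
Although the plaintiff's incapacity ran from 2017-01-18 to 2017-04-03, the stated rules do not make that a tolling event, so it is disregarded.
None of the other events listed affects the running of the period under the stated rules.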